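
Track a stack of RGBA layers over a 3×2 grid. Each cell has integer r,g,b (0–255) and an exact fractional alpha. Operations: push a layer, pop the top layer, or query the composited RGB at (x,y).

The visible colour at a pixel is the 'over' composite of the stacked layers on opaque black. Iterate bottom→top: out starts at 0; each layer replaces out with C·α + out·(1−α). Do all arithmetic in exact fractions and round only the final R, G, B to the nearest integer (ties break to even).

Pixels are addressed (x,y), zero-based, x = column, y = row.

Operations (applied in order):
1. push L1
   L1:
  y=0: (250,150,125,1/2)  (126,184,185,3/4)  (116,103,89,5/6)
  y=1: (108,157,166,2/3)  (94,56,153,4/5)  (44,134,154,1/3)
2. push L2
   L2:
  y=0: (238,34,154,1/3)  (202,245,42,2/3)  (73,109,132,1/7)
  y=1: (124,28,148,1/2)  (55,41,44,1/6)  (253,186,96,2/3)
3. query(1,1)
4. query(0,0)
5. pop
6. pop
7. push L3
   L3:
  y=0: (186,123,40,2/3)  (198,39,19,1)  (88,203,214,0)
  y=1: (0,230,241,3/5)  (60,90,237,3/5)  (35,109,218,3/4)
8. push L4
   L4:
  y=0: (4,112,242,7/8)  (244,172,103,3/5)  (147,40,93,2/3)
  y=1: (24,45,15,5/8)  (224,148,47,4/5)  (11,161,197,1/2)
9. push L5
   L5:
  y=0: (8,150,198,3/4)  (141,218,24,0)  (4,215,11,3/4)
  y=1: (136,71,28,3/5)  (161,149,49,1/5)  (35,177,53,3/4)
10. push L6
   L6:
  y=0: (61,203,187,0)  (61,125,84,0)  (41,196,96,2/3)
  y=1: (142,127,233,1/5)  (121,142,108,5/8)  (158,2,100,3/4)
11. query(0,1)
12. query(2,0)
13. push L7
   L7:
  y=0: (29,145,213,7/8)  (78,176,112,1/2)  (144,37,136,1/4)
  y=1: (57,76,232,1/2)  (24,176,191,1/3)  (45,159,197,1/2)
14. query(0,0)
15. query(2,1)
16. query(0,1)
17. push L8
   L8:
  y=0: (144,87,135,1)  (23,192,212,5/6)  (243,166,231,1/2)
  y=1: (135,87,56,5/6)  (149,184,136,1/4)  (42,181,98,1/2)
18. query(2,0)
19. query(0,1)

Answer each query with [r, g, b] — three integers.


(1,1) stack=L1,L2; from [0,0,0]:
L1 α=4/5: [376/5, 224/5, 612/5]
L2 α=1/6: [431/6, 265/6, 328/3]
= [72, 44, 109]

at x=0,y=0 over L1,L2:
L1 α=1/2: [125, 75, 125/2]
L2 α=1/3: [488/3, 184/3, 93]
rounded: [163, 61, 93]

(0,1) stack=L3,L4,L5,L6; from [0,0,0]:
after L3 α=3/5: [0, 138, 723/5]
after L4 α=5/8: [15, 639/8, 318/5]
after L5 α=3/5: [438/5, 1491/20, 1056/25]
after L6 α=1/5: [2462/25, 2126/25, 10049/125]
→ [98, 85, 80]

at x=2,y=0 over L3,L4,L5,L6:
after L3 α=0: [0, 0, 0]
after L4 α=2/3: [98, 80/3, 62]
after L5 α=3/4: [55/2, 2015/12, 95/4]
after L6 α=2/3: [73/2, 6719/36, 863/12]
= [36, 187, 72]

(0,0) stack=L3,L4,L5,L6,L7; from [0,0,0]:
L3 α=2/3: [124, 82, 80/3]
L4 α=7/8: [19, 433/4, 2581/12]
L5 α=3/4: [43/4, 2233/16, 9709/48]
L6 α=0: [43/4, 2233/16, 9709/48]
L7 α=7/8: [855/32, 18473/128, 81277/384]
= [27, 144, 212]

query (2,1) [L3,L4,L5,L6,L7] — begin 0,0,0
after L3 α=3/4: [105/4, 327/4, 327/2]
after L4 α=1/2: [149/8, 971/8, 721/4]
after L5 α=3/4: [989/32, 5219/32, 1357/16]
after L6 α=3/4: [16157/128, 5411/128, 6157/64]
after L7 α=1/2: [21917/256, 25763/256, 18765/128]
= [86, 101, 147]

(0,1) stack=L3,L4,L5,L6,L7; from [0,0,0]:
after L3 α=3/5: [0, 138, 723/5]
after L4 α=5/8: [15, 639/8, 318/5]
after L5 α=3/5: [438/5, 1491/20, 1056/25]
after L6 α=1/5: [2462/25, 2126/25, 10049/125]
after L7 α=1/2: [3887/50, 2013/25, 39049/250]
= [78, 81, 156]

query (2,0) [L3,L4,L5,L6,L7,L8] — begin 0,0,0
+L3 (α=0) → [0, 0, 0]
+L4 (α=2/3) → [98, 80/3, 62]
+L5 (α=3/4) → [55/2, 2015/12, 95/4]
+L6 (α=2/3) → [73/2, 6719/36, 863/12]
+L7 (α=1/4) → [507/8, 7163/48, 1407/16]
+L8 (α=1/2) → [2451/16, 15131/96, 5103/32]
rounded: [153, 158, 159]

query (0,1) [L3,L4,L5,L6,L7,L8] — begin 0,0,0
L3 α=3/5: [0, 138, 723/5]
L4 α=5/8: [15, 639/8, 318/5]
L5 α=3/5: [438/5, 1491/20, 1056/25]
L6 α=1/5: [2462/25, 2126/25, 10049/125]
L7 α=1/2: [3887/50, 2013/25, 39049/250]
L8 α=5/6: [37637/300, 2148/25, 109049/1500]
rounded: [125, 86, 73]


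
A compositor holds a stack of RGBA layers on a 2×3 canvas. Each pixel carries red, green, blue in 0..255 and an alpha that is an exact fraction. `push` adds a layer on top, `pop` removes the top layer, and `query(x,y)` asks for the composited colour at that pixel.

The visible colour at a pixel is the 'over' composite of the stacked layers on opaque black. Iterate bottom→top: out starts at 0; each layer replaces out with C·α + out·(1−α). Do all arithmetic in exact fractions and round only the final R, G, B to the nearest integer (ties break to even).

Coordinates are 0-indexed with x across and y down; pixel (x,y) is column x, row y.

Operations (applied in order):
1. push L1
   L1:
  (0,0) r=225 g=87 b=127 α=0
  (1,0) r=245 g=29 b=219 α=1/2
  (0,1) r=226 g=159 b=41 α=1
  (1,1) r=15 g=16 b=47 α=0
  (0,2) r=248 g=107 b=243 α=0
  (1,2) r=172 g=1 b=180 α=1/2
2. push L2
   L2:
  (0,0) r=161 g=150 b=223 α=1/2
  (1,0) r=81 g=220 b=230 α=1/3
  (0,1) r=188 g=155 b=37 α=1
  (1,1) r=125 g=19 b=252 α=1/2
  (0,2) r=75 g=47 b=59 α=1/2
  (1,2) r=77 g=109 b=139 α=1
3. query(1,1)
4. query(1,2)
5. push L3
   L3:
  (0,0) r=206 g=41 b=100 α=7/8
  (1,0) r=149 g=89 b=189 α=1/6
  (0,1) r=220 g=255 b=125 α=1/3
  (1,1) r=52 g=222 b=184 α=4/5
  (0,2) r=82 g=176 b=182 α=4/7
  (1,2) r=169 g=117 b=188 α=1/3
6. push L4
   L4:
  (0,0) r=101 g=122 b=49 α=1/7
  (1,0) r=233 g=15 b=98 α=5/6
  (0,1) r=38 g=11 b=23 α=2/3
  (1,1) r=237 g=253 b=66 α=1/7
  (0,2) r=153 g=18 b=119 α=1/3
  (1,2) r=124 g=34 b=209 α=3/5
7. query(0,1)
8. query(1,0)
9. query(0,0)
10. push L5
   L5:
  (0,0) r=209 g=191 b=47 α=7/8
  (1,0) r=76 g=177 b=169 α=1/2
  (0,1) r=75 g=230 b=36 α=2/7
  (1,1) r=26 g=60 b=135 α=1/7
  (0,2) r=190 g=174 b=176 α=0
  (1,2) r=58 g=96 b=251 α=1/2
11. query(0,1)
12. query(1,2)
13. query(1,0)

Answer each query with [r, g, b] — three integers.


(1,1) stack=L1,L2; from [0,0,0]:
+L1 (α=0) → [0, 0, 0]
+L2 (α=1/2) → [125/2, 19/2, 126]
→ [62, 10, 126]

(1,2) stack=L1,L2; from [0,0,0]:
+L1 (α=1/2) → [86, 1/2, 90]
+L2 (α=1) → [77, 109, 139]
rounded: [77, 109, 139]

query (0,1) [L1,L2,L3,L4] — begin 0,0,0
+L1 (α=1) → [226, 159, 41]
+L2 (α=1) → [188, 155, 37]
+L3 (α=1/3) → [596/3, 565/3, 199/3]
+L4 (α=2/3) → [824/9, 631/9, 337/9]
= [92, 70, 37]

at x=1,y=0 over L1,L2,L3,L4:
after L1 α=1/2: [245/2, 29/2, 219/2]
after L2 α=1/3: [326/3, 83, 449/3]
after L3 α=1/6: [2077/18, 84, 1406/9]
after L4 α=5/6: [23047/108, 53/2, 2908/27]
= [213, 26, 108]

(0,0) stack=L1,L2,L3,L4; from [0,0,0]:
after L1 α=0: [0, 0, 0]
after L2 α=1/2: [161/2, 75, 223/2]
after L3 α=7/8: [3045/16, 181/4, 1623/16]
after L4 α=1/7: [9943/56, 787/14, 5261/56]
= [178, 56, 94]

at x=0,y=1 over L1,L2,L3,L4,L5:
after L1 α=1: [226, 159, 41]
after L2 α=1: [188, 155, 37]
after L3 α=1/3: [596/3, 565/3, 199/3]
after L4 α=2/3: [824/9, 631/9, 337/9]
after L5 α=2/7: [5470/63, 7295/63, 2333/63]
rounded: [87, 116, 37]

at x=1,y=2 over L1,L2,L3,L4,L5:
L1 α=1/2: [86, 1/2, 90]
L2 α=1: [77, 109, 139]
L3 α=1/3: [323/3, 335/3, 466/3]
L4 α=3/5: [1762/15, 976/15, 2813/15]
L5 α=1/2: [1316/15, 1208/15, 3289/15]
rounded: [88, 81, 219]

(1,0) stack=L1,L2,L3,L4,L5; from [0,0,0]:
after L1 α=1/2: [245/2, 29/2, 219/2]
after L2 α=1/3: [326/3, 83, 449/3]
after L3 α=1/6: [2077/18, 84, 1406/9]
after L4 α=5/6: [23047/108, 53/2, 2908/27]
after L5 α=1/2: [31255/216, 407/4, 7471/54]
= [145, 102, 138]


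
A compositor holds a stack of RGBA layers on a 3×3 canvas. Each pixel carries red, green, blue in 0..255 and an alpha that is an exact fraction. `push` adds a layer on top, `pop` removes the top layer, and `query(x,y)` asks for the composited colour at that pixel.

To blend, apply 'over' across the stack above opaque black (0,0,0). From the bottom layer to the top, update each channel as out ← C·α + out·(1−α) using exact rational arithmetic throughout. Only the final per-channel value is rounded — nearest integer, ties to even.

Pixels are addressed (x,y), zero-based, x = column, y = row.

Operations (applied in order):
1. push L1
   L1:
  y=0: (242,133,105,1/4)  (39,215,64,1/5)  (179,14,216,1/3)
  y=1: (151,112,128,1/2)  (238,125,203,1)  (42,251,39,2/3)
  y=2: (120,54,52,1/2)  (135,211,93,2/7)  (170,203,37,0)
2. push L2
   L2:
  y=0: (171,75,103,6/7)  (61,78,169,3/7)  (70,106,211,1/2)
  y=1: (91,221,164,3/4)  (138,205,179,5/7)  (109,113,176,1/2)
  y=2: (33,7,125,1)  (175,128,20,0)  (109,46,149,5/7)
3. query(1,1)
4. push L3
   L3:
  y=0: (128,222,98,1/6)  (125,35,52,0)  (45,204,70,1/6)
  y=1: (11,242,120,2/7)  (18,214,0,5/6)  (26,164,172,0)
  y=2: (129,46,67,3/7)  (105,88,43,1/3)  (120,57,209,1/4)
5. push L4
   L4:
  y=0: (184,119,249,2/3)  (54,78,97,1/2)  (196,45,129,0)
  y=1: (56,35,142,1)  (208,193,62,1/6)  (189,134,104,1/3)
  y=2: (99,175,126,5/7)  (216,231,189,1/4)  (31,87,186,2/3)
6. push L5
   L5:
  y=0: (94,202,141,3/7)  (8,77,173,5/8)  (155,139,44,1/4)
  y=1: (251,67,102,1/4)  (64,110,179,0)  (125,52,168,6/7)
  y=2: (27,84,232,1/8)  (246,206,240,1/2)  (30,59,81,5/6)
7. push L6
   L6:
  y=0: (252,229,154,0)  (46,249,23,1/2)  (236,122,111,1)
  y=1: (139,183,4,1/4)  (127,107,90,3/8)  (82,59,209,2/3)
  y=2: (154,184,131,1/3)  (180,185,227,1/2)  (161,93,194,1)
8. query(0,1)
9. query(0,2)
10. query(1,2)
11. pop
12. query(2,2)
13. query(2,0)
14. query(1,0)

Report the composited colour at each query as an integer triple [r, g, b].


at x=1,y=1 over L1,L2:
after L1 α=1: [238, 125, 203]
after L2 α=5/7: [1166/7, 1275/7, 1301/7]
= [167, 182, 186]

at x=0,y=1 over L1,L2,L3,L4,L5,L6:
+L1 (α=1/2) → [151/2, 56, 64]
+L2 (α=3/4) → [697/8, 719/4, 139]
+L3 (α=2/7) → [523/8, 5531/28, 935/7]
+L4 (α=1) → [56, 35, 142]
+L5 (α=1/4) → [419/4, 43, 132]
+L6 (α=1/4) → [1813/16, 78, 100]
= [113, 78, 100]

query (0,2) [L1,L2,L3,L4,L5,L6] — begin 0,0,0
L1 α=1/2: [60, 27, 26]
L2 α=1: [33, 7, 125]
L3 α=3/7: [519/7, 166/7, 701/7]
L4 α=5/7: [4503/49, 6457/49, 5812/49]
L5 α=1/8: [1173/14, 7045/56, 1859/14]
L6 α=1/3: [2251/21, 12197/84, 2776/21]
rounded: [107, 145, 132]

(1,2) stack=L1,L2,L3,L4,L5,L6; from [0,0,0]:
L1 α=2/7: [270/7, 422/7, 186/7]
L2 α=0: [270/7, 422/7, 186/7]
L3 α=1/3: [425/7, 1460/21, 673/21]
L4 α=1/4: [2787/28, 3077/28, 499/7]
L5 α=1/2: [9675/56, 8845/56, 2179/14]
L6 α=1/2: [19755/112, 19205/112, 5357/28]
→ [176, 171, 191]

query (2,2) [L1,L2,L3,L4,L5] — begin 0,0,0
L1 α=0: [0, 0, 0]
L2 α=5/7: [545/7, 230/7, 745/7]
L3 α=1/4: [2475/28, 1089/28, 1849/14]
L4 α=2/3: [4211/84, 1987/28, 7057/42]
L5 α=5/6: [16811/504, 10247/168, 24067/252]
= [33, 61, 96]

at x=2,y=0 over L1,L2,L3,L4,L5:
+L1 (α=1/3) → [179/3, 14/3, 72]
+L2 (α=1/2) → [389/6, 166/3, 283/2]
+L3 (α=1/6) → [2215/36, 721/9, 1555/12]
+L4 (α=0) → [2215/36, 721/9, 1555/12]
+L5 (α=1/4) → [4075/48, 569/6, 1731/16]
rounded: [85, 95, 108]

(1,0) stack=L1,L2,L3,L4,L5; from [0,0,0]:
L1 α=1/5: [39/5, 43, 64/5]
L2 α=3/7: [153/5, 58, 2791/35]
L3 α=0: [153/5, 58, 2791/35]
L4 α=1/2: [423/10, 68, 3093/35]
L5 α=5/8: [1669/80, 589/8, 19777/140]
→ [21, 74, 141]


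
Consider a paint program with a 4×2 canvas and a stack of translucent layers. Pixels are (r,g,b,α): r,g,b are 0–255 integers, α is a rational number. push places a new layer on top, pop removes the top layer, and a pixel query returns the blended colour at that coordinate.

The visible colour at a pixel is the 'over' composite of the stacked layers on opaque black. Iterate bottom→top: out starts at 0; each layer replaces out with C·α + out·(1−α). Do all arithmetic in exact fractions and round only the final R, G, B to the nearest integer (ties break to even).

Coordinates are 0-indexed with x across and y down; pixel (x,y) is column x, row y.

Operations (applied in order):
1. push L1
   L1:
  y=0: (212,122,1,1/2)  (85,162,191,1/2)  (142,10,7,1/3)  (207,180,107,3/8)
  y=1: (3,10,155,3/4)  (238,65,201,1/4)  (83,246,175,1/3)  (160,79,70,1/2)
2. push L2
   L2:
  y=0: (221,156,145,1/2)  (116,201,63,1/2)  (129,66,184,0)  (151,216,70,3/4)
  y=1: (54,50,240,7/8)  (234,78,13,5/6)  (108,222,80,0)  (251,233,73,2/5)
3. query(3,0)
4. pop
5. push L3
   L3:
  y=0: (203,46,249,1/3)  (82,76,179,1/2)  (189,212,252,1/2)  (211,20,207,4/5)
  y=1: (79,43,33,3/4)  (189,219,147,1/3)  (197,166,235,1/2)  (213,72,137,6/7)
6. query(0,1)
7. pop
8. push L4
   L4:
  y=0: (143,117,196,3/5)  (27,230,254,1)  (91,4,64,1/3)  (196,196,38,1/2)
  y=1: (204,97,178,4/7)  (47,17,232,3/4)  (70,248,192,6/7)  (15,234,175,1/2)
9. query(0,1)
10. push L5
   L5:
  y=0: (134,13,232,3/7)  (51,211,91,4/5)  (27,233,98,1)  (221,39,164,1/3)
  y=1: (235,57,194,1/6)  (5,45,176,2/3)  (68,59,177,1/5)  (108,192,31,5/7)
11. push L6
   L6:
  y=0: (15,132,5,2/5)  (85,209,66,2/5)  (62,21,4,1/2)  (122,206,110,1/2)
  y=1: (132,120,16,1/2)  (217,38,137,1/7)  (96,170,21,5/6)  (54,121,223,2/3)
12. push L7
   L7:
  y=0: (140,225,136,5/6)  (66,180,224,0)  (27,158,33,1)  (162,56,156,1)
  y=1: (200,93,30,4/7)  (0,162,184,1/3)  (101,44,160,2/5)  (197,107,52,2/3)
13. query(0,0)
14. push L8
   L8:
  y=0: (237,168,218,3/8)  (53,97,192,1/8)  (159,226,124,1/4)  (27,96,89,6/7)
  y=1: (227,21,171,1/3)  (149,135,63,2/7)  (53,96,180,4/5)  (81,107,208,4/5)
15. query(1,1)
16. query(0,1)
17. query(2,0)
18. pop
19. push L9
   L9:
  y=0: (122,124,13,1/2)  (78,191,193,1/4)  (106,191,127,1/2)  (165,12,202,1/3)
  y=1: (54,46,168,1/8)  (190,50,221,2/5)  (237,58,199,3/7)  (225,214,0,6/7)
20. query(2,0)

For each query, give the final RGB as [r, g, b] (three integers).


(3,0) stack=L1,L2; from [0,0,0]:
L1 α=3/8: [621/8, 135/2, 321/8]
L2 α=3/4: [4245/32, 1431/8, 2001/32]
rounded: [133, 179, 63]

(0,1) stack=L1,L3; from [0,0,0]:
L1 α=3/4: [9/4, 15/2, 465/4]
L3 α=3/4: [957/16, 273/8, 861/16]
→ [60, 34, 54]

query (0,1) [L1,L4] — begin 0,0,0
after L1 α=3/4: [9/4, 15/2, 465/4]
after L4 α=4/7: [3291/28, 821/14, 4243/28]
rounded: [118, 59, 152]

(0,0) stack=L1,L4,L5,L6,L7; from [0,0,0]:
+L1 (α=1/2) → [106, 61, 1/2]
+L4 (α=3/5) → [641/5, 473/5, 589/5]
+L5 (α=3/7) → [4574/35, 2087/35, 5836/35]
+L6 (α=2/5) → [14772/175, 15501/175, 17858/175]
+L7 (α=5/6) → [68636/525, 35396/175, 68429/525]
rounded: [131, 202, 130]

at x=1,y=1 over L1,L4,L5,L6,L7,L8:
after L1 α=1/4: [119/2, 65/4, 201/4]
after L4 α=3/4: [401/8, 269/16, 2985/16]
after L5 α=2/3: [481/24, 1709/48, 8617/48]
after L6 α=1/7: [1349/28, 2013/56, 9713/56]
after L7 α=1/3: [1349/42, 2183/28, 4955/28]
after L8 α=2/7: [19261/294, 18475/196, 28303/196]
→ [66, 94, 144]

query (0,1) [L1,L4,L5,L6,L7,L8] — begin 0,0,0
after L1 α=3/4: [9/4, 15/2, 465/4]
after L4 α=4/7: [3291/28, 821/14, 4243/28]
after L5 α=1/6: [23035/168, 4903/84, 26647/168]
after L6 α=1/2: [45211/336, 14983/168, 29335/336]
after L7 α=4/7: [134811/784, 35815/392, 42775/784]
after L8 α=1/3: [223795/1176, 39931/588, 109807/1176]
= [190, 68, 93]

query (2,0) [L1,L4,L5,L6,L7,L8] — begin 0,0,0
after L1 α=1/3: [142/3, 10/3, 7/3]
after L4 α=1/3: [557/9, 32/9, 206/9]
after L5 α=1: [27, 233, 98]
after L6 α=1/2: [89/2, 127, 51]
after L7 α=1: [27, 158, 33]
after L8 α=1/4: [60, 175, 223/4]
→ [60, 175, 56]

query (2,0) [L1,L4,L5,L6,L7,L9] — begin 0,0,0
+L1 (α=1/3) → [142/3, 10/3, 7/3]
+L4 (α=1/3) → [557/9, 32/9, 206/9]
+L5 (α=1) → [27, 233, 98]
+L6 (α=1/2) → [89/2, 127, 51]
+L7 (α=1) → [27, 158, 33]
+L9 (α=1/2) → [133/2, 349/2, 80]
→ [66, 174, 80]


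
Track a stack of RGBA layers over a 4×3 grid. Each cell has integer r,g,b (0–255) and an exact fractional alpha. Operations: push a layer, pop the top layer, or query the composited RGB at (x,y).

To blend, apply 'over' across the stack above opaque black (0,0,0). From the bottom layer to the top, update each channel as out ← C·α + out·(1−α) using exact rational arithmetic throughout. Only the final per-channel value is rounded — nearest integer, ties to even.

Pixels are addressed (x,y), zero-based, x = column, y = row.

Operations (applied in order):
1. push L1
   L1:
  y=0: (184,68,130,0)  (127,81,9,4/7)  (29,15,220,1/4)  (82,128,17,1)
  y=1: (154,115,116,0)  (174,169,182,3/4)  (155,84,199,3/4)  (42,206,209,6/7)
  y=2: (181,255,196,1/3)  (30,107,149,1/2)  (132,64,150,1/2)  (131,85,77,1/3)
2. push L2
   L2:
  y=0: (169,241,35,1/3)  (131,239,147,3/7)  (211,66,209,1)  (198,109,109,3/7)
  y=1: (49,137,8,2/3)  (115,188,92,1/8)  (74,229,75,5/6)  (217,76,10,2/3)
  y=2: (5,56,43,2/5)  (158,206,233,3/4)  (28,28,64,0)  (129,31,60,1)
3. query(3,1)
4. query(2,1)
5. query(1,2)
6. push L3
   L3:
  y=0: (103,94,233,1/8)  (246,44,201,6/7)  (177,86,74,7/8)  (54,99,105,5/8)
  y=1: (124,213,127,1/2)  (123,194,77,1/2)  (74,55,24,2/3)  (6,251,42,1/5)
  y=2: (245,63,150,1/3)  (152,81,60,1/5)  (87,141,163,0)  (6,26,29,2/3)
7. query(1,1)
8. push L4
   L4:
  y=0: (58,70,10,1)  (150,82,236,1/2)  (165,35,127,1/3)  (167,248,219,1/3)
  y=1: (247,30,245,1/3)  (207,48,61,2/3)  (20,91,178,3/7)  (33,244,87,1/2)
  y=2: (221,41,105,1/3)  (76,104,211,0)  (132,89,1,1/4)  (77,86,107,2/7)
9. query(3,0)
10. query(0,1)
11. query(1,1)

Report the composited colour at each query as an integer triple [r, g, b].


at x=3,y=1 over L1,L2:
+L1 (α=6/7) → [36, 1236/7, 1254/7]
+L2 (α=2/3) → [470/3, 2300/21, 1394/21]
→ [157, 110, 66]

at x=2,y=1 over L1,L2:
after L1 α=3/4: [465/4, 63, 597/4]
after L2 α=5/6: [1945/24, 604/3, 699/8]
→ [81, 201, 87]

query (1,2) [L1,L2] — begin 0,0,0
L1 α=1/2: [15, 107/2, 149/2]
L2 α=3/4: [489/4, 1343/8, 1547/8]
= [122, 168, 193]

query (1,1) [L1,L2,L3] — begin 0,0,0
+L1 (α=3/4) → [261/2, 507/4, 273/2]
+L2 (α=1/8) → [2057/16, 4301/32, 2095/16]
+L3 (α=1/2) → [4025/32, 10509/64, 3327/32]
= [126, 164, 104]

query (3,0) [L1,L2,L3,L4] — begin 0,0,0
L1 α=1: [82, 128, 17]
L2 α=3/7: [922/7, 839/7, 395/7]
L3 α=5/8: [582/7, 2991/28, 1215/14]
L4 α=1/3: [2333/21, 6463/42, 916/7]
→ [111, 154, 131]

(0,1) stack=L1,L2,L3,L4; from [0,0,0]:
after L1 α=0: [0, 0, 0]
after L2 α=2/3: [98/3, 274/3, 16/3]
after L3 α=1/2: [235/3, 913/6, 397/6]
after L4 α=1/3: [1211/9, 1003/9, 1132/9]
→ [135, 111, 126]

query (1,1) [L1,L2,L3,L4] — begin 0,0,0
after L1 α=3/4: [261/2, 507/4, 273/2]
after L2 α=1/8: [2057/16, 4301/32, 2095/16]
after L3 α=1/2: [4025/32, 10509/64, 3327/32]
after L4 α=2/3: [17273/96, 5551/64, 7231/96]
rounded: [180, 87, 75]


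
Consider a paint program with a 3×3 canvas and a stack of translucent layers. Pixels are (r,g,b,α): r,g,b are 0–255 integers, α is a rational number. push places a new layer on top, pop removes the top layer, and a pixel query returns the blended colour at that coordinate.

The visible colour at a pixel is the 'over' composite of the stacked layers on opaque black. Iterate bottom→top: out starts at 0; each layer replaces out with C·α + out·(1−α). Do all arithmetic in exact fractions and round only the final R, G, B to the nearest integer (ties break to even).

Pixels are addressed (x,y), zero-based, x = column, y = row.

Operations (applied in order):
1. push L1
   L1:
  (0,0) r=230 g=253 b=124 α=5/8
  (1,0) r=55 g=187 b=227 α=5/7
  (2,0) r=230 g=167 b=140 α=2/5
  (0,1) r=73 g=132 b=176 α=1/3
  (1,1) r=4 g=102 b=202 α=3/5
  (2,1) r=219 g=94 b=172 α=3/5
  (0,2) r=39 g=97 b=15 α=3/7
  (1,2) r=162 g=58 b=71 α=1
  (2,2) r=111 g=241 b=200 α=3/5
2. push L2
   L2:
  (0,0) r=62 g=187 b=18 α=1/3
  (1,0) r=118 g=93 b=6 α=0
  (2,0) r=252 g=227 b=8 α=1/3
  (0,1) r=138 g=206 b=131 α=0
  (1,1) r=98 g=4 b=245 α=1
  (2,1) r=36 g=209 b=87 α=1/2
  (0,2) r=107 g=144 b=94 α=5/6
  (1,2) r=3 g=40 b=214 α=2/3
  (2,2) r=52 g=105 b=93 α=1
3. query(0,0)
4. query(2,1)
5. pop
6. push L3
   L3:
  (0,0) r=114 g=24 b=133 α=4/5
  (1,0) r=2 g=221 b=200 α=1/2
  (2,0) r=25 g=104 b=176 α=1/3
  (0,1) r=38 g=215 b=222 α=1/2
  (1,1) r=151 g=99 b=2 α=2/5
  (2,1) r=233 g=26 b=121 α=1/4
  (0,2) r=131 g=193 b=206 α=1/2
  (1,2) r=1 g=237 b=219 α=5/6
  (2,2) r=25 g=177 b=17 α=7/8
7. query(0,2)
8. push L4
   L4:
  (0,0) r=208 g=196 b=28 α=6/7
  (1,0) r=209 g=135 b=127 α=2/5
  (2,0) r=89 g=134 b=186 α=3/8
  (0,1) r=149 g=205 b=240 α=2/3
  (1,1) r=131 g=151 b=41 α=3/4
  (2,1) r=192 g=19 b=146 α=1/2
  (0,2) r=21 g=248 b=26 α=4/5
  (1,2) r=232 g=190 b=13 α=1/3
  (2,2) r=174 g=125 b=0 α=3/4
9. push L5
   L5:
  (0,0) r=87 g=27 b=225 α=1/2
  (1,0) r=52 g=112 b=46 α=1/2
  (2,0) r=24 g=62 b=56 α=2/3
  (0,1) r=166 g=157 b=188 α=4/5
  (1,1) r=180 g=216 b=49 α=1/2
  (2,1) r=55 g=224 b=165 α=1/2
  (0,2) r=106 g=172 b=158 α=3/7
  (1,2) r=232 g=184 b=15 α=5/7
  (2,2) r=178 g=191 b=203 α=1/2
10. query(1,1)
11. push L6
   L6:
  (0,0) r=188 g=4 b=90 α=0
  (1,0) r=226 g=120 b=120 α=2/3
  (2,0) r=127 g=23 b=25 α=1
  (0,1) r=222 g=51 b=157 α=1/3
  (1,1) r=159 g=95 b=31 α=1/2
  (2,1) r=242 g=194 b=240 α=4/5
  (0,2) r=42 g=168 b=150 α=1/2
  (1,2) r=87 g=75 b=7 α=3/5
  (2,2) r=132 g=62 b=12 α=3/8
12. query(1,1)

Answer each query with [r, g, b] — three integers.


(0,0) stack=L1,L2; from [0,0,0]:
after L1 α=5/8: [575/4, 1265/8, 155/2]
after L2 α=1/3: [233/2, 671/4, 173/3]
rounded: [116, 168, 58]

(2,1) stack=L1,L2; from [0,0,0]:
+L1 (α=3/5) → [657/5, 282/5, 516/5]
+L2 (α=1/2) → [837/10, 1327/10, 951/10]
= [84, 133, 95]

at x=0,y=2 over L1,L3:
+L1 (α=3/7) → [117/7, 291/7, 45/7]
+L3 (α=1/2) → [517/7, 821/7, 1487/14]
= [74, 117, 106]

at x=1,y=1 over L1,L3,L4,L5:
after L1 α=3/5: [12/5, 306/5, 606/5]
after L3 α=2/5: [1546/25, 1908/25, 1838/25]
after L4 α=3/4: [11371/100, 13233/100, 4913/100]
after L5 α=1/2: [29371/200, 34833/200, 9813/200]
rounded: [147, 174, 49]

at x=1,y=1 over L1,L3,L4,L5,L6:
+L1 (α=3/5) → [12/5, 306/5, 606/5]
+L3 (α=2/5) → [1546/25, 1908/25, 1838/25]
+L4 (α=3/4) → [11371/100, 13233/100, 4913/100]
+L5 (α=1/2) → [29371/200, 34833/200, 9813/200]
+L6 (α=1/2) → [61171/400, 53833/400, 16013/400]
→ [153, 135, 40]


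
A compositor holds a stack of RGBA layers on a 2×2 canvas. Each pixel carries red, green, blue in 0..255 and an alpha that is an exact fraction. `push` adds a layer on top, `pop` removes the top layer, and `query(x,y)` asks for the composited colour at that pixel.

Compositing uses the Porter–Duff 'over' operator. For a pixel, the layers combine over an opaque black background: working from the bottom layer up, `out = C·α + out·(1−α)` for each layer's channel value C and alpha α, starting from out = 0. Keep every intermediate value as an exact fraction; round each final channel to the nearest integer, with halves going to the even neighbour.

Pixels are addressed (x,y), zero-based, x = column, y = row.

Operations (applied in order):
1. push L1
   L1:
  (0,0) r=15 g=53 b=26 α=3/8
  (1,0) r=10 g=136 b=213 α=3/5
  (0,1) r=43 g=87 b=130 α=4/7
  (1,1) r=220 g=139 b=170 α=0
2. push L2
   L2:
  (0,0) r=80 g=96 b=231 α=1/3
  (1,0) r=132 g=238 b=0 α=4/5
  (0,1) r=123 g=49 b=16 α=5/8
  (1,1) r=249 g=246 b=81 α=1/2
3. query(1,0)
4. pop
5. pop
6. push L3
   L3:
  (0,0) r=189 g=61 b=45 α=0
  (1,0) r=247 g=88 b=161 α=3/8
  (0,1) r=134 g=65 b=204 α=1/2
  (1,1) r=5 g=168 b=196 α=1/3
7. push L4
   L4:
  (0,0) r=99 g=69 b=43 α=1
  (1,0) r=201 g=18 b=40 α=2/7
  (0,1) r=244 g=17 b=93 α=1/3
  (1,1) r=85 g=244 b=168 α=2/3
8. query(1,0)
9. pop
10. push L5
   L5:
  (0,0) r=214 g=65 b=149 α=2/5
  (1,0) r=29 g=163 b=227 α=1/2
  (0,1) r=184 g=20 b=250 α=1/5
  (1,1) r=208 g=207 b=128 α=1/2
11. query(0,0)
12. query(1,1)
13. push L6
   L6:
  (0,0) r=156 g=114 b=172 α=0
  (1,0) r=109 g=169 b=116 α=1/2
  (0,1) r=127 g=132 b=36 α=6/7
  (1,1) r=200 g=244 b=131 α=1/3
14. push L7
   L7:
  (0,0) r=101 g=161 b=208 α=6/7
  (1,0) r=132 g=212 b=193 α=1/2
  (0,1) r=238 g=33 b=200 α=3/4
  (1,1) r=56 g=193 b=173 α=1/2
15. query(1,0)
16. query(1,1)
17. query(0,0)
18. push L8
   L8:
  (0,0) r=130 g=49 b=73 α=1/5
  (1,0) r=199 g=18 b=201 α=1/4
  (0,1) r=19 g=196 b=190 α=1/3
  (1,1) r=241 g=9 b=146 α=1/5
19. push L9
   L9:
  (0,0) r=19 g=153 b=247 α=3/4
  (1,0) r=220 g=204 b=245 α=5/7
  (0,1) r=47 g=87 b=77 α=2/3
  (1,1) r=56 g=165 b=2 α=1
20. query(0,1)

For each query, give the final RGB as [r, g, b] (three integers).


query (1,0) [L1,L2] — begin 0,0,0
after L1 α=3/5: [6, 408/5, 639/5]
after L2 α=4/5: [534/5, 5168/25, 639/25]
= [107, 207, 26]

query (1,0) [L3,L4] — begin 0,0,0
L3 α=3/8: [741/8, 33, 483/8]
L4 α=2/7: [6921/56, 201/7, 3055/56]
rounded: [124, 29, 55]

(0,0) stack=L3,L5; from [0,0,0]:
+L3 (α=0) → [0, 0, 0]
+L5 (α=2/5) → [428/5, 26, 298/5]
rounded: [86, 26, 60]

(1,1) stack=L3,L5; from [0,0,0]:
after L3 α=1/3: [5/3, 56, 196/3]
after L5 α=1/2: [629/6, 263/2, 290/3]
= [105, 132, 97]

at x=1,y=0 over L3,L5,L6,L7:
+L3 (α=3/8) → [741/8, 33, 483/8]
+L5 (α=1/2) → [973/16, 98, 2299/16]
+L6 (α=1/2) → [2717/32, 267/2, 4155/32]
+L7 (α=1/2) → [6941/64, 691/4, 10331/64]
= [108, 173, 161]

(1,1) stack=L3,L5,L6,L7; from [0,0,0]:
+L3 (α=1/3) → [5/3, 56, 196/3]
+L5 (α=1/2) → [629/6, 263/2, 290/3]
+L6 (α=1/3) → [1229/9, 169, 973/9]
+L7 (α=1/2) → [1733/18, 181, 1265/9]
= [96, 181, 141]

at x=0,y=0 over L3,L5,L6,L7:
after L3 α=0: [0, 0, 0]
after L5 α=2/5: [428/5, 26, 298/5]
after L6 α=0: [428/5, 26, 298/5]
after L7 α=6/7: [494/5, 992/7, 934/5]
→ [99, 142, 187]

at x=0,y=1 over L3,L5,L6,L7,L8,L9:
L3 α=1/2: [67, 65/2, 102]
L5 α=1/5: [452/5, 30, 658/5]
L6 α=6/7: [4262/35, 822/7, 1738/35]
L7 α=3/4: [7313/35, 1515/28, 11369/70]
L8 α=1/3: [5097/35, 4259/42, 18019/105]
L9 α=2/3: [8387/105, 11567/126, 34189/315]
rounded: [80, 92, 109]


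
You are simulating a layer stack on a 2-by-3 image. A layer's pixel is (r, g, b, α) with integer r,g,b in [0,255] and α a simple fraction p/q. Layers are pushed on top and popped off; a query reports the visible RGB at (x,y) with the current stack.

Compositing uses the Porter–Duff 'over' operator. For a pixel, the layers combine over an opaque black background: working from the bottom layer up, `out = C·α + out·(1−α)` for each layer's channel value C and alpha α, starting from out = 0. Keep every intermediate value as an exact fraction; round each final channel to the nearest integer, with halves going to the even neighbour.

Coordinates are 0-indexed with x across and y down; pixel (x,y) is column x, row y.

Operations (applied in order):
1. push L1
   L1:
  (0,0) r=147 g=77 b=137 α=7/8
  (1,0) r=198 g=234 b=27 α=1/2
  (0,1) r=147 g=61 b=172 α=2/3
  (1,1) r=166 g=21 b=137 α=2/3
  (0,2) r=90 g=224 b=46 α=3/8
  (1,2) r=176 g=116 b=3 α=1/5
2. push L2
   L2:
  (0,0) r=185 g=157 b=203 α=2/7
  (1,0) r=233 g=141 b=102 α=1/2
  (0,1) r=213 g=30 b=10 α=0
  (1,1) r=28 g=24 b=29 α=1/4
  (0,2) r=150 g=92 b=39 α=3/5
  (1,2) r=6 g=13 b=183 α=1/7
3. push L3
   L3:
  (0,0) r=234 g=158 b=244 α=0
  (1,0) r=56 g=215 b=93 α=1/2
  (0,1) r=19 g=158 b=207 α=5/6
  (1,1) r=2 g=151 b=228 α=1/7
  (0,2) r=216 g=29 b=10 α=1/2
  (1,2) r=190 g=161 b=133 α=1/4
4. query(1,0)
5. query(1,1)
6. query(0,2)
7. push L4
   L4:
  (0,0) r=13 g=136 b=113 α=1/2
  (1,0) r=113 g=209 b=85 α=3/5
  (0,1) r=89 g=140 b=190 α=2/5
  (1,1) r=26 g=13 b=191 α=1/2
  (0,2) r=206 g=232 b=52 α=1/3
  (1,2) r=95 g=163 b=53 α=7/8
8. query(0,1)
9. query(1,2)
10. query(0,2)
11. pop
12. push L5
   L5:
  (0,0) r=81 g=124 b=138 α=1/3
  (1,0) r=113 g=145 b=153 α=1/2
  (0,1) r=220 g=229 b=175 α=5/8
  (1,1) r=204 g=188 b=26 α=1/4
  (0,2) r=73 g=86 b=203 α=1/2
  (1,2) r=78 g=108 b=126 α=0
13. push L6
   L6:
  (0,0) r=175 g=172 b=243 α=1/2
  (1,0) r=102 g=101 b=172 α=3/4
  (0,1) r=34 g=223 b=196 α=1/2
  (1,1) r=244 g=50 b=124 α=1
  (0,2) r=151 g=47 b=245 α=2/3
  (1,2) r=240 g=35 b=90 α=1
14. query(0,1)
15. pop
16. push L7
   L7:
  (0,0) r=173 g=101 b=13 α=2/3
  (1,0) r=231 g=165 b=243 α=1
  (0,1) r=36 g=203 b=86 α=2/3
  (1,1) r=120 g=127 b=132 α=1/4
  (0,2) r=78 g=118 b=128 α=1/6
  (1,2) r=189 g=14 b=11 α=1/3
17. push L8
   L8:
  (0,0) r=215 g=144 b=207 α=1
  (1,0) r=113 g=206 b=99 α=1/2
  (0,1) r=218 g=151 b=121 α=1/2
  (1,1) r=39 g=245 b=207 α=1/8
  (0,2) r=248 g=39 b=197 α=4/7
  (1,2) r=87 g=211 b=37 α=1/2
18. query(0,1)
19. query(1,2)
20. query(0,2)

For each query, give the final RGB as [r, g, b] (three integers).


query (1,0) [L1,L2,L3] — begin 0,0,0
+L1 (α=1/2) → [99, 117, 27/2]
+L2 (α=1/2) → [166, 129, 231/4]
+L3 (α=1/2) → [111, 172, 603/8]
= [111, 172, 75]

(1,1) stack=L1,L2,L3; from [0,0,0]:
after L1 α=2/3: [332/3, 14, 274/3]
after L2 α=1/4: [90, 33/2, 303/4]
after L3 α=1/7: [542/7, 250/7, 195/2]
→ [77, 36, 98]

(0,2) stack=L1,L2,L3; from [0,0,0]:
+L1 (α=3/8) → [135/4, 84, 69/4]
+L2 (α=3/5) → [207/2, 444/5, 303/10]
+L3 (α=1/2) → [639/4, 589/10, 403/20]
= [160, 59, 20]

(0,1) stack=L1,L2,L3,L4; from [0,0,0]:
+L1 (α=2/3) → [98, 122/3, 344/3]
+L2 (α=0) → [98, 122/3, 344/3]
+L3 (α=5/6) → [193/6, 1246/9, 3449/18]
+L4 (α=2/5) → [549/10, 2086/15, 5729/30]
rounded: [55, 139, 191]

at x=1,y=2 over L1,L2,L3,L4:
+L1 (α=1/5) → [176/5, 116/5, 3/5]
+L2 (α=1/7) → [1086/35, 761/35, 933/35]
+L3 (α=1/4) → [2477/35, 3959/70, 3727/70]
+L4 (α=7/8) → [3219/35, 83829/560, 29697/560]
= [92, 150, 53]

query (0,2) [L1,L2,L3,L4] — begin 0,0,0
+L1 (α=3/8) → [135/4, 84, 69/4]
+L2 (α=3/5) → [207/2, 444/5, 303/10]
+L3 (α=1/2) → [639/4, 589/10, 403/20]
+L4 (α=1/3) → [1051/6, 583/5, 923/30]
rounded: [175, 117, 31]

(0,1) stack=L1,L2,L3,L5,L6; from [0,0,0]:
after L1 α=2/3: [98, 122/3, 344/3]
after L2 α=0: [98, 122/3, 344/3]
after L3 α=5/6: [193/6, 1246/9, 3449/18]
after L5 α=5/8: [2393/16, 4681/24, 8699/48]
after L6 α=1/2: [2937/32, 10033/48, 18107/96]
→ [92, 209, 189]

(0,1) stack=L1,L2,L3,L5,L7,L8; from [0,0,0]:
L1 α=2/3: [98, 122/3, 344/3]
L2 α=0: [98, 122/3, 344/3]
L3 α=5/6: [193/6, 1246/9, 3449/18]
L5 α=5/8: [2393/16, 4681/24, 8699/48]
L7 α=2/3: [3545/48, 14425/72, 16955/144]
L8 α=1/2: [14009/96, 25297/144, 34379/288]
= [146, 176, 119]

at x=1,y=2 over L1,L2,L3,L5,L7,L8:
after L1 α=1/5: [176/5, 116/5, 3/5]
after L2 α=1/7: [1086/35, 761/35, 933/35]
after L3 α=1/4: [2477/35, 3959/70, 3727/70]
after L5 α=0: [2477/35, 3959/70, 3727/70]
after L7 α=1/3: [11569/105, 1483/35, 4112/105]
after L8 α=1/2: [10352/105, 4434/35, 7997/210]
= [99, 127, 38]

at x=0,y=2 over L1,L2,L3,L5,L7,L8:
+L1 (α=3/8) → [135/4, 84, 69/4]
+L2 (α=3/5) → [207/2, 444/5, 303/10]
+L3 (α=1/2) → [639/4, 589/10, 403/20]
+L5 (α=1/2) → [931/8, 1449/20, 4463/40]
+L7 (α=1/6) → [5279/48, 1921/24, 1829/16]
+L8 (α=4/7) → [21151/112, 3169/56, 2585/16]
= [189, 57, 162]


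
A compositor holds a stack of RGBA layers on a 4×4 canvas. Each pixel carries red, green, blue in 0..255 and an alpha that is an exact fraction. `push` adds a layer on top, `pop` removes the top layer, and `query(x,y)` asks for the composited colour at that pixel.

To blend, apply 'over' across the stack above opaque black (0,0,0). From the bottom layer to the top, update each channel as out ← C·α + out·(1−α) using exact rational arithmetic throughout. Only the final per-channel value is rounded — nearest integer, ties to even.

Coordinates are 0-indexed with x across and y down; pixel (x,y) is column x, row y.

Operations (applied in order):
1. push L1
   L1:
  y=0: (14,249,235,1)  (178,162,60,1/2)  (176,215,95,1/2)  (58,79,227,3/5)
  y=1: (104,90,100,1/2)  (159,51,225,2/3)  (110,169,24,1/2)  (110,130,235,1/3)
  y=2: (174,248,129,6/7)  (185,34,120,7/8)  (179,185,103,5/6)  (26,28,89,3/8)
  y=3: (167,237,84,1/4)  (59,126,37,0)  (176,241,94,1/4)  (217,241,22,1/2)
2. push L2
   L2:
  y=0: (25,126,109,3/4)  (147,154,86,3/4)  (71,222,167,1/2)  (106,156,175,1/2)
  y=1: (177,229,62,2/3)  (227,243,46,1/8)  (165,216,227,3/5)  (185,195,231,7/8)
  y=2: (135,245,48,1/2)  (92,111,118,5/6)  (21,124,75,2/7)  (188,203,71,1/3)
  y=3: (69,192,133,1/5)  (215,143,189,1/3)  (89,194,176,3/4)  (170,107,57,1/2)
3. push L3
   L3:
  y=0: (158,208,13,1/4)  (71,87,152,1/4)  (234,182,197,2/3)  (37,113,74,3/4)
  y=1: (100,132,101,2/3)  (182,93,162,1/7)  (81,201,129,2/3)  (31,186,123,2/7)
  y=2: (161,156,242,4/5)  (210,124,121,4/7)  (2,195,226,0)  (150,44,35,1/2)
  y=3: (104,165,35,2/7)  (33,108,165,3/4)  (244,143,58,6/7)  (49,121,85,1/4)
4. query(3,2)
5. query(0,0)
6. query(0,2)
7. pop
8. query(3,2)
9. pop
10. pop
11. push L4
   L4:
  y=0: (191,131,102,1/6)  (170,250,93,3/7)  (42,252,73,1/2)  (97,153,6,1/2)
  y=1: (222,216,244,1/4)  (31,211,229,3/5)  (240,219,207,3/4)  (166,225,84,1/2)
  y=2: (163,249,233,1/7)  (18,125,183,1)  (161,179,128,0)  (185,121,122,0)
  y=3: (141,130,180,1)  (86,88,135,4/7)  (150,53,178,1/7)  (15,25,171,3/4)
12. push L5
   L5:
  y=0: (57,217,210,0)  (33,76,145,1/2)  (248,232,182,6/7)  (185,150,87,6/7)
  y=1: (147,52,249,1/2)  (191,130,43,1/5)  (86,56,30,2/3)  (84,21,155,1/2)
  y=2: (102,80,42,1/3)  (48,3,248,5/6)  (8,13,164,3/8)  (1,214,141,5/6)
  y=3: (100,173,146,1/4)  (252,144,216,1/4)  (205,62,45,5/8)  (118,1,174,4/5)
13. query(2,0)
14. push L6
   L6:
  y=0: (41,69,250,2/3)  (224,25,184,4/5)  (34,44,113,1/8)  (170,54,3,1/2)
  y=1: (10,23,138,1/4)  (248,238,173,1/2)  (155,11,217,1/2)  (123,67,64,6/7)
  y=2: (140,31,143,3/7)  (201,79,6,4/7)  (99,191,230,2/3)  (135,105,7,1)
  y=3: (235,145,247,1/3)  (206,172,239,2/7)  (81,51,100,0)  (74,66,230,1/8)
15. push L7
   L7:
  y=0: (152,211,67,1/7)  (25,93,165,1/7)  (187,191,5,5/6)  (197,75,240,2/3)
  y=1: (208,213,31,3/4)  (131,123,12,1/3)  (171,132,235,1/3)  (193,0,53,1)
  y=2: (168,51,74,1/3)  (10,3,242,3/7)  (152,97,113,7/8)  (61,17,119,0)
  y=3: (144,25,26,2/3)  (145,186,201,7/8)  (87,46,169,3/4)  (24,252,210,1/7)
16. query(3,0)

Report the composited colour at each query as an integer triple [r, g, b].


at x=3,y=2 over L1,L2,L3:
L1 α=3/8: [39/4, 21/2, 267/8]
L2 α=1/3: [415/6, 224/3, 551/12]
L3 α=1/2: [1315/12, 178/3, 971/24]
rounded: [110, 59, 40]

query (0,0) [L1,L2,L3] — begin 0,0,0
after L1 α=1: [14, 249, 235]
after L2 α=3/4: [89/4, 627/4, 281/2]
after L3 α=1/4: [899/16, 2713/16, 869/8]
rounded: [56, 170, 109]

at x=0,y=2 over L1,L2,L3:
+L1 (α=6/7) → [1044/7, 1488/7, 774/7]
+L2 (α=1/2) → [1989/14, 3203/14, 555/7]
+L3 (α=4/5) → [2201/14, 11939/70, 7331/35]
= [157, 171, 209]

at x=3,y=2 over L1,L2:
+L1 (α=3/8) → [39/4, 21/2, 267/8]
+L2 (α=1/3) → [415/6, 224/3, 551/12]
→ [69, 75, 46]

at x=2,y=0 over L4,L5:
+L4 (α=1/2) → [21, 126, 73/2]
+L5 (α=6/7) → [1509/7, 1518/7, 2257/14]
= [216, 217, 161]

(3,0) stack=L4,L5,L6,L7; from [0,0,0]:
after L4 α=1/2: [97/2, 153/2, 3]
after L5 α=6/7: [331/2, 279/2, 75]
after L6 α=1/2: [671/4, 387/4, 39]
after L7 α=2/3: [749/4, 329/4, 173]
rounded: [187, 82, 173]


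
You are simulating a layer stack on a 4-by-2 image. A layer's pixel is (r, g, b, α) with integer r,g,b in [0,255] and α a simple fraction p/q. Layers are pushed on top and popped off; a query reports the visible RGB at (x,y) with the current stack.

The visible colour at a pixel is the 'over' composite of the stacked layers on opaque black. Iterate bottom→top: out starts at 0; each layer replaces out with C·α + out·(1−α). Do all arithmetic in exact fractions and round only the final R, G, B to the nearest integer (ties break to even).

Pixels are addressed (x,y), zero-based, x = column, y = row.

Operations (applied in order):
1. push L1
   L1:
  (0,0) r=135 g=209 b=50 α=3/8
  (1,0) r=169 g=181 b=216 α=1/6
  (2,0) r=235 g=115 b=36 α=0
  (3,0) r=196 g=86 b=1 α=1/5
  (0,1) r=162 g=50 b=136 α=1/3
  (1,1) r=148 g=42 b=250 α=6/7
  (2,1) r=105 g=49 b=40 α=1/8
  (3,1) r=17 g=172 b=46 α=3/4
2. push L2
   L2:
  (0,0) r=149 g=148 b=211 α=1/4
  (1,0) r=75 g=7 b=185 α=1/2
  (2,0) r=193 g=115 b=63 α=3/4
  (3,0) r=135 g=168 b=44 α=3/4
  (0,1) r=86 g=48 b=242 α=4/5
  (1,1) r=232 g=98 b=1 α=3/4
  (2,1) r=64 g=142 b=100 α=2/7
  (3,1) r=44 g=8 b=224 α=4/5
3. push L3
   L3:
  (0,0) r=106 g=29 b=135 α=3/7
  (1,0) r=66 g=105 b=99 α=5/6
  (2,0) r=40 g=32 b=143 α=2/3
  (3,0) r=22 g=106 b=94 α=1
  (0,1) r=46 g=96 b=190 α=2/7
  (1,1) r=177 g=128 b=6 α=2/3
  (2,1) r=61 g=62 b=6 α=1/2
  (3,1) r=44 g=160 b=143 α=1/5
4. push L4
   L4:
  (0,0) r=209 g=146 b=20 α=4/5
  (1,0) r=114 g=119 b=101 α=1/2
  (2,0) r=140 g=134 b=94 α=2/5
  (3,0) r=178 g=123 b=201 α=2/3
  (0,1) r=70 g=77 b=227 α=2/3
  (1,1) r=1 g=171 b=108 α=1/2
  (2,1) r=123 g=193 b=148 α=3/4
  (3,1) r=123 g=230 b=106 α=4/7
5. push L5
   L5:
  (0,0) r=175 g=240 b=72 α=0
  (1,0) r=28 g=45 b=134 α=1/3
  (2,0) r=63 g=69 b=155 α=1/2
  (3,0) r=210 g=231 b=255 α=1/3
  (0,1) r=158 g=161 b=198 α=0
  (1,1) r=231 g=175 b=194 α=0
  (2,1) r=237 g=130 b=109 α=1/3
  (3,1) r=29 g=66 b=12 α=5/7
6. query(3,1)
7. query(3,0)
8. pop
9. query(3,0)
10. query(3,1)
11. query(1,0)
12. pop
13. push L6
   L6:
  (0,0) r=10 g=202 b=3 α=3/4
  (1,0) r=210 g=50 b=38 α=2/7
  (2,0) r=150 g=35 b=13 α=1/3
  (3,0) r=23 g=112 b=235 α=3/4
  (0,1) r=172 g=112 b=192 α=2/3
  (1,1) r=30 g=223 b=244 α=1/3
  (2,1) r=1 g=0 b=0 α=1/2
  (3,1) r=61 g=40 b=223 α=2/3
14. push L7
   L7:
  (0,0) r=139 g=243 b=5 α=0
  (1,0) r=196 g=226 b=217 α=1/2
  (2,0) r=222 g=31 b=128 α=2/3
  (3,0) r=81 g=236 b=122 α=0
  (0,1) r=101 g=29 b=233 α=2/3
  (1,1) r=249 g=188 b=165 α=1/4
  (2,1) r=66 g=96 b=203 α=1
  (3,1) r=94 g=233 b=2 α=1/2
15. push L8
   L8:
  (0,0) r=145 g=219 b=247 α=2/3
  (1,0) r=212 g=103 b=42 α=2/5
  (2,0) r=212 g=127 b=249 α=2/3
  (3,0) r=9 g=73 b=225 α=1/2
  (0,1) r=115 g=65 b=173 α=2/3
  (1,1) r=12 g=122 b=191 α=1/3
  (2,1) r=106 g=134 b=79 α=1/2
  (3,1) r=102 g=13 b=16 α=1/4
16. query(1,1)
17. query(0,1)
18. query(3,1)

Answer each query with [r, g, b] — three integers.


query (3,1) [L1,L2,L3,L4,L5] — begin 0,0,0
+L1 (α=3/4) → [51/4, 129, 69/2]
+L2 (α=4/5) → [151/4, 161/5, 1861/10]
+L3 (α=1/5) → [39, 1444/25, 4437/25]
+L4 (α=4/7) → [87, 27332/175, 23911/175]
+L5 (α=5/7) → [319/7, 112414/1225, 58322/1225]
rounded: [46, 92, 48]

at x=3,y=0 over L1,L2,L3,L4,L5:
L1 α=1/5: [196/5, 86/5, 1/5]
L2 α=3/4: [2221/20, 1303/10, 661/20]
L3 α=1: [22, 106, 94]
L4 α=2/3: [126, 352/3, 496/3]
L5 α=1/3: [154, 1397/9, 1757/9]
= [154, 155, 195]

(3,0) stack=L1,L2,L3,L4; from [0,0,0]:
+L1 (α=1/5) → [196/5, 86/5, 1/5]
+L2 (α=3/4) → [2221/20, 1303/10, 661/20]
+L3 (α=1) → [22, 106, 94]
+L4 (α=2/3) → [126, 352/3, 496/3]
→ [126, 117, 165]

(3,1) stack=L1,L2,L3,L4; from [0,0,0]:
after L1 α=3/4: [51/4, 129, 69/2]
after L2 α=4/5: [151/4, 161/5, 1861/10]
after L3 α=1/5: [39, 1444/25, 4437/25]
after L4 α=4/7: [87, 27332/175, 23911/175]
→ [87, 156, 137]

at x=1,y=0 over L1,L2,L3,L4:
L1 α=1/6: [169/6, 181/6, 36]
L2 α=1/2: [619/12, 223/12, 221/2]
L3 α=5/6: [4579/72, 6523/72, 1211/12]
L4 α=1/2: [12787/144, 15091/144, 2423/24]
= [89, 105, 101]

(1,1) stack=L1,L2,L3,L6,L7,L8; from [0,0,0]:
after L1 α=6/7: [888/7, 36, 1500/7]
after L2 α=3/4: [1440/7, 165/2, 1521/28]
after L3 α=2/3: [1306/7, 677/6, 619/28]
after L6 α=1/3: [2822/21, 1346/9, 1345/14]
after L7 α=1/4: [4565/28, 955/6, 6345/56]
after L8 α=1/3: [4733/42, 1321/9, 11693/84]
= [113, 147, 139]

(0,1) stack=L1,L2,L3,L6,L7,L8; from [0,0,0]:
+L1 (α=1/3) → [54, 50/3, 136/3]
+L2 (α=4/5) → [398/5, 626/15, 608/3]
+L3 (α=2/7) → [70, 1202/21, 4180/21]
+L6 (α=2/3) → [138, 5906/63, 12244/63]
+L7 (α=2/3) → [340/3, 9560/189, 41602/189]
+L8 (α=2/3) → [1030/9, 34130/567, 106996/567]
→ [114, 60, 189]

(3,1) stack=L1,L2,L3,L6,L7,L8; from [0,0,0]:
L1 α=3/4: [51/4, 129, 69/2]
L2 α=4/5: [151/4, 161/5, 1861/10]
L3 α=1/5: [39, 1444/25, 4437/25]
L6 α=2/3: [161/3, 1148/25, 15587/75]
L7 α=1/2: [443/6, 6973/50, 15737/150]
L8 α=1/4: [647/8, 21569/200, 16537/200]
→ [81, 108, 83]


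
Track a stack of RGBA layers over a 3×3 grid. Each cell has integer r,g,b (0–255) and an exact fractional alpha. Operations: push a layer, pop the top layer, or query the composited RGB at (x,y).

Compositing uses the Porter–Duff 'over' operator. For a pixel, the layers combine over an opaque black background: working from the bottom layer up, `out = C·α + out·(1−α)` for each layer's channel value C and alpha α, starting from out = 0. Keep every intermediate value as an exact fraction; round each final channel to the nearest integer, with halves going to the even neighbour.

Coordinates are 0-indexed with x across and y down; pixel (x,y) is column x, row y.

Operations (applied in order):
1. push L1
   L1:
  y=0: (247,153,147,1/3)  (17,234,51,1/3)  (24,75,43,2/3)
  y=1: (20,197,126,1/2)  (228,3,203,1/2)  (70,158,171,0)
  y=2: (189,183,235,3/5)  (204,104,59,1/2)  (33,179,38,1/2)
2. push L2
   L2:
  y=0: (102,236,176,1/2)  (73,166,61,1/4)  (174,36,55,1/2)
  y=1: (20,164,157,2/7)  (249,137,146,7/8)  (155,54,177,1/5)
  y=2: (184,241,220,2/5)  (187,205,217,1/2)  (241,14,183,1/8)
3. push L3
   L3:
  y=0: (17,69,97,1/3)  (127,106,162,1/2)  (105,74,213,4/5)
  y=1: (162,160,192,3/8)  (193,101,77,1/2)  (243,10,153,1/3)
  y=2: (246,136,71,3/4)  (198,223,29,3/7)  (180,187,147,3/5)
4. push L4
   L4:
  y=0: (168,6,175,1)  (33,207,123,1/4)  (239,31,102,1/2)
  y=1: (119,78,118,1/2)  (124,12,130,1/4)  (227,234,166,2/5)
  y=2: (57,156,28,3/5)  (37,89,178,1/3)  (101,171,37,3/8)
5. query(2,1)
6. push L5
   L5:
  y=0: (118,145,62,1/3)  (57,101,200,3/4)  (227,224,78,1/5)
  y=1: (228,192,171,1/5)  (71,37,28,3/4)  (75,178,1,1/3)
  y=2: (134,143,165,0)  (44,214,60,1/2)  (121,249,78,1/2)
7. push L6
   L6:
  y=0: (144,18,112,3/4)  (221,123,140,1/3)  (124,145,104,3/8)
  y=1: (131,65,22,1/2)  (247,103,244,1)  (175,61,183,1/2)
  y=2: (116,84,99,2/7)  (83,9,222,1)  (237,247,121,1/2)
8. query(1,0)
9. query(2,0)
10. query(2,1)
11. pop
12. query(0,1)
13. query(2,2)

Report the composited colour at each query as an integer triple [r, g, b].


(2,1) stack=L1,L2,L3,L4; from [0,0,0]:
L1 α=0: [0, 0, 0]
L2 α=1/5: [31, 54/5, 177/5]
L3 α=1/3: [305/3, 158/15, 373/5]
L4 α=2/5: [759/5, 2498/25, 2779/25]
rounded: [152, 100, 111]

(1,0) stack=L1,L2,L3,L4,L5,L6; from [0,0,0]:
+L1 (α=1/3) → [17/3, 78, 17]
+L2 (α=1/4) → [45/2, 100, 28]
+L3 (α=1/2) → [299/4, 103, 95]
+L4 (α=1/4) → [1029/16, 129, 102]
+L5 (α=3/4) → [3765/64, 108, 351/2]
+L6 (α=1/3) → [10837/96, 113, 491/3]
→ [113, 113, 164]

query (2,0) [L1,L2,L3,L4,L5,L6] — begin 0,0,0
L1 α=2/3: [16, 50, 86/3]
L2 α=1/2: [95, 43, 251/6]
L3 α=4/5: [103, 339/5, 5363/30]
L4 α=1/2: [171, 247/5, 8423/60]
L5 α=1/5: [911/5, 2108/25, 9593/75]
L6 α=3/8: [1283/8, 4283/40, 14273/120]
→ [160, 107, 119]

query (2,1) [L1,L2,L3,L4,L5,L6] — begin 0,0,0
L1 α=0: [0, 0, 0]
L2 α=1/5: [31, 54/5, 177/5]
L3 α=1/3: [305/3, 158/15, 373/5]
L4 α=2/5: [759/5, 2498/25, 2779/25]
L5 α=1/3: [631/5, 9446/75, 1861/25]
L6 α=1/2: [753/5, 14021/150, 3218/25]
rounded: [151, 93, 129]

at x=0,y=1 over L1,L2,L3,L4,L5:
+L1 (α=1/2) → [10, 197/2, 63]
+L2 (α=2/7) → [90/7, 1641/14, 629/7]
+L3 (α=3/8) → [963/14, 14925/112, 7177/56]
+L4 (α=1/2) → [2629/28, 23661/224, 13785/112]
+L5 (α=1/5) → [845/7, 34413/280, 18573/140]
→ [121, 123, 133]

at x=2,y=2 over L1,L2,L3,L4,L5:
+L1 (α=1/2) → [33/2, 179/2, 19]
+L2 (α=1/8) → [713/16, 1281/16, 79/2]
+L3 (α=3/5) → [5033/40, 5769/40, 104]
+L4 (α=3/8) → [7457/64, 9873/64, 631/8]
+L5 (α=1/2) → [15201/128, 25809/128, 1255/16]
→ [119, 202, 78]
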